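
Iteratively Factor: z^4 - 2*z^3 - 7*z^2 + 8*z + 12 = (z + 1)*(z^3 - 3*z^2 - 4*z + 12) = (z + 1)*(z + 2)*(z^2 - 5*z + 6) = (z - 2)*(z + 1)*(z + 2)*(z - 3)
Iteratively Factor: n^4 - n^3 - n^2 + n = (n)*(n^3 - n^2 - n + 1) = n*(n - 1)*(n^2 - 1) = n*(n - 1)*(n + 1)*(n - 1)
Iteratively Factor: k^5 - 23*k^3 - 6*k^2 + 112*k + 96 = (k - 3)*(k^4 + 3*k^3 - 14*k^2 - 48*k - 32) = (k - 4)*(k - 3)*(k^3 + 7*k^2 + 14*k + 8) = (k - 4)*(k - 3)*(k + 1)*(k^2 + 6*k + 8) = (k - 4)*(k - 3)*(k + 1)*(k + 2)*(k + 4)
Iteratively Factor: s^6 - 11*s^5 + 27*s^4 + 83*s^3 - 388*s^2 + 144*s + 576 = (s - 3)*(s^5 - 8*s^4 + 3*s^3 + 92*s^2 - 112*s - 192) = (s - 4)*(s - 3)*(s^4 - 4*s^3 - 13*s^2 + 40*s + 48) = (s - 4)*(s - 3)*(s + 1)*(s^3 - 5*s^2 - 8*s + 48) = (s - 4)^2*(s - 3)*(s + 1)*(s^2 - s - 12) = (s - 4)^2*(s - 3)*(s + 1)*(s + 3)*(s - 4)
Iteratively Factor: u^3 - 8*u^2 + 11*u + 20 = (u - 5)*(u^2 - 3*u - 4) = (u - 5)*(u + 1)*(u - 4)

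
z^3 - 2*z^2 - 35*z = z*(z - 7)*(z + 5)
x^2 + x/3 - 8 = (x - 8/3)*(x + 3)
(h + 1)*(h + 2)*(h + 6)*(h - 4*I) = h^4 + 9*h^3 - 4*I*h^3 + 20*h^2 - 36*I*h^2 + 12*h - 80*I*h - 48*I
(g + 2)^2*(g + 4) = g^3 + 8*g^2 + 20*g + 16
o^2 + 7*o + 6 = (o + 1)*(o + 6)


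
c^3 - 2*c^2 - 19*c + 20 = (c - 5)*(c - 1)*(c + 4)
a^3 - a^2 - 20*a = a*(a - 5)*(a + 4)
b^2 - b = b*(b - 1)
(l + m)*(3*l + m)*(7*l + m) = 21*l^3 + 31*l^2*m + 11*l*m^2 + m^3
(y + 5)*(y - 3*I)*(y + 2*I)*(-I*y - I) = -I*y^4 - y^3 - 6*I*y^3 - 6*y^2 - 11*I*y^2 - 5*y - 36*I*y - 30*I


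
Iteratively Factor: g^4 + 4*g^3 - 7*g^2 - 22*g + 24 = (g - 1)*(g^3 + 5*g^2 - 2*g - 24) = (g - 1)*(g + 4)*(g^2 + g - 6) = (g - 2)*(g - 1)*(g + 4)*(g + 3)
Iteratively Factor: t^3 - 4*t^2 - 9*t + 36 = (t + 3)*(t^2 - 7*t + 12) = (t - 4)*(t + 3)*(t - 3)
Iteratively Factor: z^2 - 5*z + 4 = (z - 4)*(z - 1)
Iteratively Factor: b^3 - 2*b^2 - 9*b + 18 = (b + 3)*(b^2 - 5*b + 6) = (b - 2)*(b + 3)*(b - 3)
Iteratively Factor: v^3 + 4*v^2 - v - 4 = (v - 1)*(v^2 + 5*v + 4) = (v - 1)*(v + 4)*(v + 1)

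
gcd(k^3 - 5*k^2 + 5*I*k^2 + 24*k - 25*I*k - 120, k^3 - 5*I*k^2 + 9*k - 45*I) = k - 3*I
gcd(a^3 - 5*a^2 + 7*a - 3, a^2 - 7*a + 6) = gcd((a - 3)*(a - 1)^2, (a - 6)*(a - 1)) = a - 1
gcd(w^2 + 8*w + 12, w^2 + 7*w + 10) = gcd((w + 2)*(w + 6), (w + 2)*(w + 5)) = w + 2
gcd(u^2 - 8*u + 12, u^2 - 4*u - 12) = u - 6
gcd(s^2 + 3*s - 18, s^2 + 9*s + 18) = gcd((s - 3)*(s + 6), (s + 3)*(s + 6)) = s + 6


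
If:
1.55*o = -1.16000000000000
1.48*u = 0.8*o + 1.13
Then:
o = -0.75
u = 0.36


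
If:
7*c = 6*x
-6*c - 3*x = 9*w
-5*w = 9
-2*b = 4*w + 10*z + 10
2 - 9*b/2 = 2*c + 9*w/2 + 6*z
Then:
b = 7951/3135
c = 162/95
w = -9/5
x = 189/95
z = -2468/3135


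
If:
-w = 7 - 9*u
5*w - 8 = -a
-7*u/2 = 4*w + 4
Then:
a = 1237/79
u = 48/79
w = -121/79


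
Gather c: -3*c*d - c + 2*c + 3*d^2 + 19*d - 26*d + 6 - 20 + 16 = c*(1 - 3*d) + 3*d^2 - 7*d + 2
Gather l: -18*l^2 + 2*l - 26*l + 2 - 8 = -18*l^2 - 24*l - 6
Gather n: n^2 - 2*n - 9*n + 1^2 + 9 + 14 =n^2 - 11*n + 24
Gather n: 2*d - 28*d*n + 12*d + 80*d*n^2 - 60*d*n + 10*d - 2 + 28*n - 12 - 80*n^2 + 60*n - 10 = 24*d + n^2*(80*d - 80) + n*(88 - 88*d) - 24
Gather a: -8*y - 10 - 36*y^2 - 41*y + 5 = -36*y^2 - 49*y - 5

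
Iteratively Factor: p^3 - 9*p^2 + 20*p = (p - 5)*(p^2 - 4*p) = (p - 5)*(p - 4)*(p)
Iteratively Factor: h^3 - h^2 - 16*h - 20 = (h + 2)*(h^2 - 3*h - 10) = (h - 5)*(h + 2)*(h + 2)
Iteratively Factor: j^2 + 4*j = (j)*(j + 4)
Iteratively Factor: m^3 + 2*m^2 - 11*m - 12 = (m + 4)*(m^2 - 2*m - 3) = (m + 1)*(m + 4)*(m - 3)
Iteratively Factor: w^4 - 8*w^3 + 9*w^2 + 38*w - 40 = (w - 4)*(w^3 - 4*w^2 - 7*w + 10) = (w - 5)*(w - 4)*(w^2 + w - 2) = (w - 5)*(w - 4)*(w - 1)*(w + 2)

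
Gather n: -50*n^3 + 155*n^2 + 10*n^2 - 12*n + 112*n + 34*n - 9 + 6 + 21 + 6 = -50*n^3 + 165*n^2 + 134*n + 24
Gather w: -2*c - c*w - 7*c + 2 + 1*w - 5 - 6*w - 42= -9*c + w*(-c - 5) - 45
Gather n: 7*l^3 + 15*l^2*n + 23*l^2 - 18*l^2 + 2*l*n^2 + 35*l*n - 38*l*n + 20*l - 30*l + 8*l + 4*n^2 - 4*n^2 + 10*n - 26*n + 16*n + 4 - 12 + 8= 7*l^3 + 5*l^2 + 2*l*n^2 - 2*l + n*(15*l^2 - 3*l)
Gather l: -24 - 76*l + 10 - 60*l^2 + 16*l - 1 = -60*l^2 - 60*l - 15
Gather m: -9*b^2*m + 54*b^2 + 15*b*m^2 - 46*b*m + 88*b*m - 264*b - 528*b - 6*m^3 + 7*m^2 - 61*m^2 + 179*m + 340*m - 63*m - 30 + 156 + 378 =54*b^2 - 792*b - 6*m^3 + m^2*(15*b - 54) + m*(-9*b^2 + 42*b + 456) + 504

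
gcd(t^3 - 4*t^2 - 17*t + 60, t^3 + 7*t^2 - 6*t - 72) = t^2 + t - 12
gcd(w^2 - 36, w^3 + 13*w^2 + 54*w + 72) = w + 6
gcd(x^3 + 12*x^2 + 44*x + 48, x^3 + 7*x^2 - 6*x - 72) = x^2 + 10*x + 24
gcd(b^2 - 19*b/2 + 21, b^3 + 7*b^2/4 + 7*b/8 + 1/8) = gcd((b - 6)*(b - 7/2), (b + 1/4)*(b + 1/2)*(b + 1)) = 1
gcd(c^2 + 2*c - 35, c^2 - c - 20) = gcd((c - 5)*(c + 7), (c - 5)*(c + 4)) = c - 5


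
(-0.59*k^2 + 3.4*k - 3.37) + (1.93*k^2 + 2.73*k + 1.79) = 1.34*k^2 + 6.13*k - 1.58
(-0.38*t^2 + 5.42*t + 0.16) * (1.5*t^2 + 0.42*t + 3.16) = -0.57*t^4 + 7.9704*t^3 + 1.3156*t^2 + 17.1944*t + 0.5056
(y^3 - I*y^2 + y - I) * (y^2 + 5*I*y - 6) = y^5 + 4*I*y^4 + 10*I*y^2 - y + 6*I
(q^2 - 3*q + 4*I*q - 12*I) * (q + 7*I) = q^3 - 3*q^2 + 11*I*q^2 - 28*q - 33*I*q + 84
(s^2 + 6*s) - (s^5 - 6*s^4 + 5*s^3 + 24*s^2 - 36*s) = -s^5 + 6*s^4 - 5*s^3 - 23*s^2 + 42*s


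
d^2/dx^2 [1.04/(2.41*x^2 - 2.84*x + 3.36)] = (-12.080848*x^2 + 14.236352*x + 1.04*(4.82*x - 2.84)*(9.64*x - 5.68) - 16.843008)/(2.41*x^2 - 2.84*x + 3.36)^3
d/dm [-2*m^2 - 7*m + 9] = -4*m - 7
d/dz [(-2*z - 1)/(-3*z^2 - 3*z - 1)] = (6*z^2 + 6*z - 3*(2*z + 1)^2 + 2)/(3*z^2 + 3*z + 1)^2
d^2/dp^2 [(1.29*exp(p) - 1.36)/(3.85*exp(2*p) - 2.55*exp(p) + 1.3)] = (19.121025*exp(4*p) - 67.969825*exp(3*p) + 1.3167*exp(2*p) + 22.66015*exp(p) - 2.3283)*exp(p)/(57.066625*exp(6*p) - 113.392125*exp(5*p) + 132.911625*exp(4*p) - 93.157875*exp(3*p) + 44.87925*exp(2*p) - 12.9285*exp(p) + 2.197)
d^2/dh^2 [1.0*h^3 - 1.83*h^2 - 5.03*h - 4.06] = 6.0*h - 3.66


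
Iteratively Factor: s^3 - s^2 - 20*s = (s)*(s^2 - s - 20) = s*(s + 4)*(s - 5)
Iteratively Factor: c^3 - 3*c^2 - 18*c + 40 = (c - 5)*(c^2 + 2*c - 8) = (c - 5)*(c + 4)*(c - 2)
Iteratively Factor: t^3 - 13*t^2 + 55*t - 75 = (t - 3)*(t^2 - 10*t + 25) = (t - 5)*(t - 3)*(t - 5)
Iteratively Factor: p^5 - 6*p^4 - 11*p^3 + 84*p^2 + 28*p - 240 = (p + 2)*(p^4 - 8*p^3 + 5*p^2 + 74*p - 120) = (p - 4)*(p + 2)*(p^3 - 4*p^2 - 11*p + 30) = (p - 4)*(p + 2)*(p + 3)*(p^2 - 7*p + 10) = (p - 5)*(p - 4)*(p + 2)*(p + 3)*(p - 2)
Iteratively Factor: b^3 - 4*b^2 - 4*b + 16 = (b - 4)*(b^2 - 4) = (b - 4)*(b + 2)*(b - 2)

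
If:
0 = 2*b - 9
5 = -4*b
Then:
No Solution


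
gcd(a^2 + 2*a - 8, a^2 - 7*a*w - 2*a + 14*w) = a - 2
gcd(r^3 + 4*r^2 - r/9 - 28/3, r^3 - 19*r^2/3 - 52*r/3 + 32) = r^2 + 5*r/3 - 4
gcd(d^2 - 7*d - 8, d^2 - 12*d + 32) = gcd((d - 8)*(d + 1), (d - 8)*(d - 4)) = d - 8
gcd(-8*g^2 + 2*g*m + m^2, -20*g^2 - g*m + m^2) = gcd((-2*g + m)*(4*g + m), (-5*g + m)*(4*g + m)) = 4*g + m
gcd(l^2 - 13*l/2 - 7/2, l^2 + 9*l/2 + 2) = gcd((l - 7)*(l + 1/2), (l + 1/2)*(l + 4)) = l + 1/2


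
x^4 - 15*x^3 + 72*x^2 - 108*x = x*(x - 6)^2*(x - 3)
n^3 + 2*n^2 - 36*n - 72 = (n - 6)*(n + 2)*(n + 6)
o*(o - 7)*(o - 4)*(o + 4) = o^4 - 7*o^3 - 16*o^2 + 112*o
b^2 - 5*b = b*(b - 5)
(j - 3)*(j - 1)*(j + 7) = j^3 + 3*j^2 - 25*j + 21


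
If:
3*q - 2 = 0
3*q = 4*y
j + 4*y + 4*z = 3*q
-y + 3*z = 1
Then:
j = -2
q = 2/3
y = 1/2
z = 1/2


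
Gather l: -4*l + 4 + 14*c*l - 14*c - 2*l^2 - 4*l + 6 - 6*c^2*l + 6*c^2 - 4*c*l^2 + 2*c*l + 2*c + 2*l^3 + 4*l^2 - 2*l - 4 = 6*c^2 - 12*c + 2*l^3 + l^2*(2 - 4*c) + l*(-6*c^2 + 16*c - 10) + 6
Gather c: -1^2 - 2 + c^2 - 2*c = c^2 - 2*c - 3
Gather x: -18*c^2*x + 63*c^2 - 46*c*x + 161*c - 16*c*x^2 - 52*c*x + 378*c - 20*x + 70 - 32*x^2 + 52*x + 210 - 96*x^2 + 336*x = 63*c^2 + 539*c + x^2*(-16*c - 128) + x*(-18*c^2 - 98*c + 368) + 280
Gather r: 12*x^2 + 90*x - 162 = 12*x^2 + 90*x - 162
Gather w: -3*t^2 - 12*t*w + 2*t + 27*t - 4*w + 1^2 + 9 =-3*t^2 + 29*t + w*(-12*t - 4) + 10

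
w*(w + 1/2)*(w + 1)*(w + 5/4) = w^4 + 11*w^3/4 + 19*w^2/8 + 5*w/8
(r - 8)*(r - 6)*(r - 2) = r^3 - 16*r^2 + 76*r - 96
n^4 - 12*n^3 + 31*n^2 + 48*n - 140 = (n - 7)*(n - 5)*(n - 2)*(n + 2)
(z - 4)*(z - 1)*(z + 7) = z^3 + 2*z^2 - 31*z + 28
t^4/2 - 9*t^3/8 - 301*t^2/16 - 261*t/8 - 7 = (t/2 + 1)*(t - 8)*(t + 1/4)*(t + 7/2)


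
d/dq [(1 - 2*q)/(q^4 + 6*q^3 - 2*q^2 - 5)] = 2*(-q^4 - 6*q^3 + 2*q^2 + q*(2*q - 1)*(2*q^2 + 9*q - 2) + 5)/(q^4 + 6*q^3 - 2*q^2 - 5)^2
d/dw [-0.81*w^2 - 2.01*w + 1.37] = -1.62*w - 2.01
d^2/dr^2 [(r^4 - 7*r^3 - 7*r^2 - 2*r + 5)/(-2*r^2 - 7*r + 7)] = 2*(-4*r^6 - 42*r^5 - 105*r^4 + 743*r^3 - 1089*r^2 + 903*r + 126)/(8*r^6 + 84*r^5 + 210*r^4 - 245*r^3 - 735*r^2 + 1029*r - 343)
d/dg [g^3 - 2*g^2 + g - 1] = 3*g^2 - 4*g + 1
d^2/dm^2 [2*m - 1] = 0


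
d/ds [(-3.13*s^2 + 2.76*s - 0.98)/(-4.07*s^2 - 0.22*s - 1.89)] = (11.9218*s^2 + 3.8542*s - 5.432)/(16.5649*s^4 + 1.7908*s^3 + 15.433*s^2 + 0.8316*s + 3.5721)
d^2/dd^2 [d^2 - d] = 2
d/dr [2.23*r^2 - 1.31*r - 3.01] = 4.46*r - 1.31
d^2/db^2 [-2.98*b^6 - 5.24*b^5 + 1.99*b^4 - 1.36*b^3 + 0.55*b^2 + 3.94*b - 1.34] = -89.4*b^4 - 104.8*b^3 + 23.88*b^2 - 8.16*b + 1.1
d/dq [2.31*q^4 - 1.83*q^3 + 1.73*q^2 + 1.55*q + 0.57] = 9.24*q^3 - 5.49*q^2 + 3.46*q + 1.55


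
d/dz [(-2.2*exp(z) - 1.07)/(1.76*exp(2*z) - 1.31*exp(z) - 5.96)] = (3.872*exp(2*z) + 3.7664*exp(z) + 11.7103)*exp(z)/(3.0976*exp(4*z) - 4.6112*exp(3*z) - 19.2631*exp(2*z) + 15.6152*exp(z) + 35.5216)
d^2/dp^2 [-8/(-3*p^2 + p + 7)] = 16*(9*p^2 - 3*p - (6*p - 1)^2 - 21)/(-3*p^2 + p + 7)^3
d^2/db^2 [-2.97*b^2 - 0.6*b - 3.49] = -5.94000000000000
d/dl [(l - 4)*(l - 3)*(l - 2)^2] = 4*l^3 - 33*l^2 + 88*l - 76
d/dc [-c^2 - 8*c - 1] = -2*c - 8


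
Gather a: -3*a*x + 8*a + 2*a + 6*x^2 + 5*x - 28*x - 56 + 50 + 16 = a*(10 - 3*x) + 6*x^2 - 23*x + 10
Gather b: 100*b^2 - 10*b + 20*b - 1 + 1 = 100*b^2 + 10*b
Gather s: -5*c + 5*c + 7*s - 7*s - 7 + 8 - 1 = 0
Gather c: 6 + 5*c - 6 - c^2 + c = -c^2 + 6*c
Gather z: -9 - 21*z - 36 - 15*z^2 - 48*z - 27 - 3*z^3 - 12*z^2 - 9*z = -3*z^3 - 27*z^2 - 78*z - 72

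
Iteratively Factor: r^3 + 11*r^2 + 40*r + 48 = (r + 3)*(r^2 + 8*r + 16) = (r + 3)*(r + 4)*(r + 4)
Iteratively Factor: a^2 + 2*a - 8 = (a - 2)*(a + 4)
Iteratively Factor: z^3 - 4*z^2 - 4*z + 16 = (z + 2)*(z^2 - 6*z + 8) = (z - 4)*(z + 2)*(z - 2)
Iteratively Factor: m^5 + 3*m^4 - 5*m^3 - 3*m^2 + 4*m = (m - 1)*(m^4 + 4*m^3 - m^2 - 4*m) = (m - 1)*(m + 1)*(m^3 + 3*m^2 - 4*m) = (m - 1)*(m + 1)*(m + 4)*(m^2 - m) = m*(m - 1)*(m + 1)*(m + 4)*(m - 1)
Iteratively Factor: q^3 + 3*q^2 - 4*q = (q - 1)*(q^2 + 4*q) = (q - 1)*(q + 4)*(q)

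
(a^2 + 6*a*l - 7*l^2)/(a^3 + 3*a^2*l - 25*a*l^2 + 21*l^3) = 1/(a - 3*l)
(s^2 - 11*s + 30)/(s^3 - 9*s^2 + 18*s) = (s - 5)/(s*(s - 3))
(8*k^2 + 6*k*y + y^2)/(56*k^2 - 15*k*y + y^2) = (8*k^2 + 6*k*y + y^2)/(56*k^2 - 15*k*y + y^2)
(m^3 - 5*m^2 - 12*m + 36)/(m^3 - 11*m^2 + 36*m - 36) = (m + 3)/(m - 3)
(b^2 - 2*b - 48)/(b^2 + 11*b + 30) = (b - 8)/(b + 5)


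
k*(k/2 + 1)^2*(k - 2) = k^4/4 + k^3/2 - k^2 - 2*k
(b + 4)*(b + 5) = b^2 + 9*b + 20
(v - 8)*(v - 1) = v^2 - 9*v + 8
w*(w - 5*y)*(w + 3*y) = w^3 - 2*w^2*y - 15*w*y^2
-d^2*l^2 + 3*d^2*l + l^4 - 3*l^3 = l*(-d + l)*(d + l)*(l - 3)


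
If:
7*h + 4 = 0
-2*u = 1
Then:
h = -4/7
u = -1/2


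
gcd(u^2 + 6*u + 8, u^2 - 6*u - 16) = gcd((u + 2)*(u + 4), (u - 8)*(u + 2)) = u + 2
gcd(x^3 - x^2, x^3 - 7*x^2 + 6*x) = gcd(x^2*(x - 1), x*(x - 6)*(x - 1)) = x^2 - x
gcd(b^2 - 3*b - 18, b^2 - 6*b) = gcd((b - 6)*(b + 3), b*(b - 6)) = b - 6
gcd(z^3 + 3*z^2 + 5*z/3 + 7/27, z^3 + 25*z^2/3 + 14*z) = z + 7/3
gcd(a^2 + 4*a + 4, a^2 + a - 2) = a + 2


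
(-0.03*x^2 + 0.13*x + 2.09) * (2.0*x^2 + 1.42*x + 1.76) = -0.06*x^4 + 0.2174*x^3 + 4.3118*x^2 + 3.1966*x + 3.6784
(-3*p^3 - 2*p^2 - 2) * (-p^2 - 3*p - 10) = 3*p^5 + 11*p^4 + 36*p^3 + 22*p^2 + 6*p + 20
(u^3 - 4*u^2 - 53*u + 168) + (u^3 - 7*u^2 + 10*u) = 2*u^3 - 11*u^2 - 43*u + 168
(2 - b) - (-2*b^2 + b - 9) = 2*b^2 - 2*b + 11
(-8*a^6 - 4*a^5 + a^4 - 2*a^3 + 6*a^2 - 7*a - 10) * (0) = 0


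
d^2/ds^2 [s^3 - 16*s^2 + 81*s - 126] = 6*s - 32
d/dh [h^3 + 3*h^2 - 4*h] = 3*h^2 + 6*h - 4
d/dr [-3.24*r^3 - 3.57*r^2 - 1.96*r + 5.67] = -9.72*r^2 - 7.14*r - 1.96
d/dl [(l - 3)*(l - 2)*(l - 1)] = 3*l^2 - 12*l + 11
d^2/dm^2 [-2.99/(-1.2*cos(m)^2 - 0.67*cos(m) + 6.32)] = (-17.2224*(1 - cos(m)^2)^2 - 7.21188*cos(m)^3 - 100.658051*cos(m)^2 + 1.762904*cos(m) + 65.259142)/(1.2*cos(m)^2 + 0.67*cos(m) - 6.32)^3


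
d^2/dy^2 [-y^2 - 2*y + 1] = -2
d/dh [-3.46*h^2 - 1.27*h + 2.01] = -6.92*h - 1.27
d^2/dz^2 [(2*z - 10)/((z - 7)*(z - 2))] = 4*(z^3 - 15*z^2 + 93*z - 209)/(z^6 - 27*z^5 + 285*z^4 - 1485*z^3 + 3990*z^2 - 5292*z + 2744)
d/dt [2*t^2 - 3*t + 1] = 4*t - 3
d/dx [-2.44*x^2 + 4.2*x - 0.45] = 4.2 - 4.88*x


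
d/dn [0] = 0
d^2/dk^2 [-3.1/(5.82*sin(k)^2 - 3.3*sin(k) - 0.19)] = (-420.01776*sin(k)^4 + 178.6158*sin(k)^3 + 582.55572*sin(k)^2 - 355.2879*sin(k) + 74.37396)/(-5.82*sin(k)^2 + 3.3*sin(k) + 0.19)^3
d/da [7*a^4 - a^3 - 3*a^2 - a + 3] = 28*a^3 - 3*a^2 - 6*a - 1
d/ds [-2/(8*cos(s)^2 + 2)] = -4*sin(2*s)/(2*cos(2*s) + 3)^2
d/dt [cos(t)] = -sin(t)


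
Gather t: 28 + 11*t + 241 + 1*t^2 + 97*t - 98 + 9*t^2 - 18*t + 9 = 10*t^2 + 90*t + 180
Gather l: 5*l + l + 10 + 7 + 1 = 6*l + 18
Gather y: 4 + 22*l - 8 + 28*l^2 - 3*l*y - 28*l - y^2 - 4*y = 28*l^2 - 6*l - y^2 + y*(-3*l - 4) - 4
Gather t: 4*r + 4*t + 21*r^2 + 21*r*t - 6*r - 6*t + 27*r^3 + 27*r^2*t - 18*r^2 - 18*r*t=27*r^3 + 3*r^2 - 2*r + t*(27*r^2 + 3*r - 2)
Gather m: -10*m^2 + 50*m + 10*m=-10*m^2 + 60*m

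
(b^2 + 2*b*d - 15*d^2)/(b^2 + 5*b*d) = (b - 3*d)/b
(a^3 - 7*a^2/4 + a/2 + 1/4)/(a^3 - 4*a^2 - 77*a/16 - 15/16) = 4*(a^2 - 2*a + 1)/(4*a^2 - 17*a - 15)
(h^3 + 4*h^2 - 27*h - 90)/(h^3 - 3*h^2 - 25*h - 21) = (h^2 + h - 30)/(h^2 - 6*h - 7)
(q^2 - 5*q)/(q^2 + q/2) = 2*(q - 5)/(2*q + 1)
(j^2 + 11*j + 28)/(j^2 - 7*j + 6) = (j^2 + 11*j + 28)/(j^2 - 7*j + 6)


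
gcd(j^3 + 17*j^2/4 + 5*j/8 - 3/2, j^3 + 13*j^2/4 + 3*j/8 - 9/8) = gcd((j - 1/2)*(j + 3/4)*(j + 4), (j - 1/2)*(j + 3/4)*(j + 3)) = j^2 + j/4 - 3/8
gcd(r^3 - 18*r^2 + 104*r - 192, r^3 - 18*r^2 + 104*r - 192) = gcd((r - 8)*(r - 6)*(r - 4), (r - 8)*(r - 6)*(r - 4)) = r^3 - 18*r^2 + 104*r - 192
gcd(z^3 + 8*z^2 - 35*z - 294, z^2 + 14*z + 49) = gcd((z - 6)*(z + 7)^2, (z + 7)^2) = z^2 + 14*z + 49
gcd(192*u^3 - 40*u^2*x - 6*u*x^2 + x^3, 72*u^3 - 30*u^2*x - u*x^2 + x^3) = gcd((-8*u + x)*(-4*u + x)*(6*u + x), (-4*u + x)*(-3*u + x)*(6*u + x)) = -24*u^2 + 2*u*x + x^2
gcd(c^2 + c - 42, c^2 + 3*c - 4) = 1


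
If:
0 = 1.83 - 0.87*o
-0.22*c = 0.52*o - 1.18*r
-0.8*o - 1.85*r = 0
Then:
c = -9.85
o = 2.10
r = -0.91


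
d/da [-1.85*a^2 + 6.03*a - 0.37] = 6.03 - 3.7*a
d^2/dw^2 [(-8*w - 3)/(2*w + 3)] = 72/(2*w + 3)^3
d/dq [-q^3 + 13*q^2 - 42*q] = -3*q^2 + 26*q - 42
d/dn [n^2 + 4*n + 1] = 2*n + 4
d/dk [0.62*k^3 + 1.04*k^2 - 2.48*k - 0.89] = 1.86*k^2 + 2.08*k - 2.48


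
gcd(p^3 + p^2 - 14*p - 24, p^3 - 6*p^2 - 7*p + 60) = p^2 - p - 12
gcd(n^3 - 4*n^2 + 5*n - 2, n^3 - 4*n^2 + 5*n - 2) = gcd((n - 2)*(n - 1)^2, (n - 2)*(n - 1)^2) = n^3 - 4*n^2 + 5*n - 2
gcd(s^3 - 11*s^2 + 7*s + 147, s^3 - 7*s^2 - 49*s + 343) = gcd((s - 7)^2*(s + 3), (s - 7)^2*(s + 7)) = s^2 - 14*s + 49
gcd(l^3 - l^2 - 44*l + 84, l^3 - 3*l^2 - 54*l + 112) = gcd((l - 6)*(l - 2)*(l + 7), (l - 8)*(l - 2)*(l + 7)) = l^2 + 5*l - 14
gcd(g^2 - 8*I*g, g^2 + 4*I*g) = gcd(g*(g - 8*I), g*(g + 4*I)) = g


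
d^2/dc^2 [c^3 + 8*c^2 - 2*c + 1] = 6*c + 16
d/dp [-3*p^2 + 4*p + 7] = 4 - 6*p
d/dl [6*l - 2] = 6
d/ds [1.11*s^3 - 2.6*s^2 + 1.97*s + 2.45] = 3.33*s^2 - 5.2*s + 1.97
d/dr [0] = 0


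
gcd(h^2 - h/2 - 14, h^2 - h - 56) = 1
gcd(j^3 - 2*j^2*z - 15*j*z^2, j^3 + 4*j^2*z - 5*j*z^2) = j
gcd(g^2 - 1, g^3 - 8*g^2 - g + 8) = g^2 - 1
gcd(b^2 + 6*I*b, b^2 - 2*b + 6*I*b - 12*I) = b + 6*I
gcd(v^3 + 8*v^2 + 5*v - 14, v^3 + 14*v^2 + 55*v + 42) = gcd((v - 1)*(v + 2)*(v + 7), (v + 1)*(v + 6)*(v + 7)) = v + 7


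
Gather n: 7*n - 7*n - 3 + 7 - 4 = 0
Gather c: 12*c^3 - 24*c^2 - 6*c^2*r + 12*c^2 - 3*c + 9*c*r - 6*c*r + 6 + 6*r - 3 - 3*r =12*c^3 + c^2*(-6*r - 12) + c*(3*r - 3) + 3*r + 3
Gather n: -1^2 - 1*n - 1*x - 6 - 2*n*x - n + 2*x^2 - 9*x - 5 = n*(-2*x - 2) + 2*x^2 - 10*x - 12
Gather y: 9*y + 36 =9*y + 36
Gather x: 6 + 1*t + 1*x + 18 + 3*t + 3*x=4*t + 4*x + 24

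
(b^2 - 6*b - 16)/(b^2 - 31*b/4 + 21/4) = 4*(b^2 - 6*b - 16)/(4*b^2 - 31*b + 21)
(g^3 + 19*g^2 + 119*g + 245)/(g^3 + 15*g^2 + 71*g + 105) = (g + 7)/(g + 3)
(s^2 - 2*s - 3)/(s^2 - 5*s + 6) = (s + 1)/(s - 2)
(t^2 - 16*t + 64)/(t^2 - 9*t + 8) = (t - 8)/(t - 1)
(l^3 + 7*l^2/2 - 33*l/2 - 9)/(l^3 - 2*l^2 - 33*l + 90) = (l + 1/2)/(l - 5)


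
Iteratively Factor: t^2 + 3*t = (t)*(t + 3)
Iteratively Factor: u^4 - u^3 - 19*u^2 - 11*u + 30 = (u - 1)*(u^3 - 19*u - 30) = (u - 5)*(u - 1)*(u^2 + 5*u + 6) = (u - 5)*(u - 1)*(u + 3)*(u + 2)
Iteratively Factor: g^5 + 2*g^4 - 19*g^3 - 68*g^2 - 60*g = (g + 2)*(g^4 - 19*g^2 - 30*g) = (g - 5)*(g + 2)*(g^3 + 5*g^2 + 6*g) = g*(g - 5)*(g + 2)*(g^2 + 5*g + 6) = g*(g - 5)*(g + 2)*(g + 3)*(g + 2)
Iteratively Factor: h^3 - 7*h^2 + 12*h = (h - 3)*(h^2 - 4*h) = h*(h - 3)*(h - 4)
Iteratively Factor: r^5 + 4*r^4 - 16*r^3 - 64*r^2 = (r)*(r^4 + 4*r^3 - 16*r^2 - 64*r) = r*(r - 4)*(r^3 + 8*r^2 + 16*r) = r*(r - 4)*(r + 4)*(r^2 + 4*r) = r*(r - 4)*(r + 4)^2*(r)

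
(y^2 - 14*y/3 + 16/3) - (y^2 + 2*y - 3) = 25/3 - 20*y/3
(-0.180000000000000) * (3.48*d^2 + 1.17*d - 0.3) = -0.6264*d^2 - 0.2106*d + 0.054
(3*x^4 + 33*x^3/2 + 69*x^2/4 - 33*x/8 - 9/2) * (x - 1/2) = 3*x^5 + 15*x^4 + 9*x^3 - 51*x^2/4 - 39*x/16 + 9/4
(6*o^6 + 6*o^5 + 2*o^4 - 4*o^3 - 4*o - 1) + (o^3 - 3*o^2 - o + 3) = 6*o^6 + 6*o^5 + 2*o^4 - 3*o^3 - 3*o^2 - 5*o + 2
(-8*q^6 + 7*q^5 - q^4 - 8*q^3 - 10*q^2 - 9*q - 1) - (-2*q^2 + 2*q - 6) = -8*q^6 + 7*q^5 - q^4 - 8*q^3 - 8*q^2 - 11*q + 5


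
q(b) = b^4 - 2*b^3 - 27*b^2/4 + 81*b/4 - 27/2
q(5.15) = 342.02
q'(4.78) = 255.49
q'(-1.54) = 12.20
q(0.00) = -13.50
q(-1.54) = -47.76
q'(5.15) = 337.95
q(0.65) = -3.56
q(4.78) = 232.69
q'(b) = 4*b^3 - 6*b^2 - 27*b/2 + 81/4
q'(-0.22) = 22.89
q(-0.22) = -18.26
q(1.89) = -0.08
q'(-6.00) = -978.75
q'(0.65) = 10.04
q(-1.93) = -49.47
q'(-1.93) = -4.80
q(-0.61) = -27.77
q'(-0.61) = 25.34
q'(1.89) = 0.31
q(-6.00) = 1350.00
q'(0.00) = 20.25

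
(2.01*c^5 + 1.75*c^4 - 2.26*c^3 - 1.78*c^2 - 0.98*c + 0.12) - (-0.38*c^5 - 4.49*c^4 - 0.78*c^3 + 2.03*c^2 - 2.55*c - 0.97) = 2.39*c^5 + 6.24*c^4 - 1.48*c^3 - 3.81*c^2 + 1.57*c + 1.09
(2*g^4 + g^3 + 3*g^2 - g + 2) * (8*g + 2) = 16*g^5 + 12*g^4 + 26*g^3 - 2*g^2 + 14*g + 4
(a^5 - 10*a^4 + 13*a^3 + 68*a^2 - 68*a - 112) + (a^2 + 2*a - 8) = a^5 - 10*a^4 + 13*a^3 + 69*a^2 - 66*a - 120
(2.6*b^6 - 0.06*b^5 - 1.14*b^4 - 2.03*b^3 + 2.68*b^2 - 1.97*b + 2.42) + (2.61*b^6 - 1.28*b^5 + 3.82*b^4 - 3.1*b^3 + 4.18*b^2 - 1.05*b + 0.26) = 5.21*b^6 - 1.34*b^5 + 2.68*b^4 - 5.13*b^3 + 6.86*b^2 - 3.02*b + 2.68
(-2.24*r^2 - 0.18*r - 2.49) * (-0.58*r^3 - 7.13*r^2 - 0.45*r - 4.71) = 1.2992*r^5 + 16.0756*r^4 + 3.7356*r^3 + 28.3851*r^2 + 1.9683*r + 11.7279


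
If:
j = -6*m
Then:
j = -6*m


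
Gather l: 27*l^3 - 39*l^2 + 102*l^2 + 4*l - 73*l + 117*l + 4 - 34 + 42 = 27*l^3 + 63*l^2 + 48*l + 12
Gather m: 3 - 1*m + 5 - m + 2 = 10 - 2*m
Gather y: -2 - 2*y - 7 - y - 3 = -3*y - 12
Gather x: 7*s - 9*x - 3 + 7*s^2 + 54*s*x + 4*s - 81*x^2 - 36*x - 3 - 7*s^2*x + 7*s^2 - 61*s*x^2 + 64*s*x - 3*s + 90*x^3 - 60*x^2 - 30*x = 14*s^2 + 8*s + 90*x^3 + x^2*(-61*s - 141) + x*(-7*s^2 + 118*s - 75) - 6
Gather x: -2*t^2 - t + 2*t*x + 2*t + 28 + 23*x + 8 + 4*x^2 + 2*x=-2*t^2 + t + 4*x^2 + x*(2*t + 25) + 36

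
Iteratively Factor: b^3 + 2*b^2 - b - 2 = (b + 1)*(b^2 + b - 2) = (b + 1)*(b + 2)*(b - 1)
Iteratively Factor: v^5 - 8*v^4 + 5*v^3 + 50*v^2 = (v)*(v^4 - 8*v^3 + 5*v^2 + 50*v) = v*(v - 5)*(v^3 - 3*v^2 - 10*v) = v^2*(v - 5)*(v^2 - 3*v - 10) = v^2*(v - 5)*(v + 2)*(v - 5)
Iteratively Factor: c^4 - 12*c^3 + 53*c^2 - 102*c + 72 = (c - 2)*(c^3 - 10*c^2 + 33*c - 36) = (c - 3)*(c - 2)*(c^2 - 7*c + 12) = (c - 4)*(c - 3)*(c - 2)*(c - 3)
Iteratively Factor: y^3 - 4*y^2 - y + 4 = (y - 1)*(y^2 - 3*y - 4) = (y - 1)*(y + 1)*(y - 4)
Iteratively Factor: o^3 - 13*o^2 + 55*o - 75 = (o - 5)*(o^2 - 8*o + 15) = (o - 5)^2*(o - 3)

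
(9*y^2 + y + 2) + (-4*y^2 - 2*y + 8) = 5*y^2 - y + 10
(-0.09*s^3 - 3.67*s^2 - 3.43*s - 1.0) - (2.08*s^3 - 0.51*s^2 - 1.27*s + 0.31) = -2.17*s^3 - 3.16*s^2 - 2.16*s - 1.31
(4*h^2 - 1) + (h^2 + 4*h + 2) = 5*h^2 + 4*h + 1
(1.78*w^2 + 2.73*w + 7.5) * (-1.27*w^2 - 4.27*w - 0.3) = -2.2606*w^4 - 11.0677*w^3 - 21.7161*w^2 - 32.844*w - 2.25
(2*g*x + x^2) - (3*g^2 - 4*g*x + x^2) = -3*g^2 + 6*g*x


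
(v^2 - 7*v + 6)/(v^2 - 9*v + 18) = (v - 1)/(v - 3)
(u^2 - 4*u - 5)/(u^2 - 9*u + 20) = (u + 1)/(u - 4)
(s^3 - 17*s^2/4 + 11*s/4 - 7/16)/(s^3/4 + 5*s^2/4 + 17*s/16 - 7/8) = (8*s^2 - 30*s + 7)/(2*s^2 + 11*s + 14)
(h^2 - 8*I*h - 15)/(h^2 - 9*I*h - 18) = (h - 5*I)/(h - 6*I)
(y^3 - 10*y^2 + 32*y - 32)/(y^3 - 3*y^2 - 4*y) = (y^2 - 6*y + 8)/(y*(y + 1))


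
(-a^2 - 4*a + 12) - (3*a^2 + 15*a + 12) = -4*a^2 - 19*a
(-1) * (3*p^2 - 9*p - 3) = -3*p^2 + 9*p + 3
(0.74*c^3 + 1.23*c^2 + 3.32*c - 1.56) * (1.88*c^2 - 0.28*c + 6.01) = 1.3912*c^5 + 2.1052*c^4 + 10.3446*c^3 + 3.5299*c^2 + 20.39*c - 9.3756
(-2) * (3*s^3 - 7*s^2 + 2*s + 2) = -6*s^3 + 14*s^2 - 4*s - 4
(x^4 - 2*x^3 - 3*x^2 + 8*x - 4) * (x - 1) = x^5 - 3*x^4 - x^3 + 11*x^2 - 12*x + 4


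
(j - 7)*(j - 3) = j^2 - 10*j + 21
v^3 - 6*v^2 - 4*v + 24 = (v - 6)*(v - 2)*(v + 2)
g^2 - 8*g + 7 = (g - 7)*(g - 1)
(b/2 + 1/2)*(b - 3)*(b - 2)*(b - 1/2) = b^4/2 - 9*b^3/4 + 3*b^2/2 + 11*b/4 - 3/2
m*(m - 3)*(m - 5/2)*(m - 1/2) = m^4 - 6*m^3 + 41*m^2/4 - 15*m/4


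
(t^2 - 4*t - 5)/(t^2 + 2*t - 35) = (t + 1)/(t + 7)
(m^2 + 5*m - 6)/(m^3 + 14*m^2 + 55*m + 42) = (m - 1)/(m^2 + 8*m + 7)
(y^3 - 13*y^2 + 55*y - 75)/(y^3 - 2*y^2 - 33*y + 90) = (y - 5)/(y + 6)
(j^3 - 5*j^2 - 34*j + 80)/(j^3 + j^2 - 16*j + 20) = (j - 8)/(j - 2)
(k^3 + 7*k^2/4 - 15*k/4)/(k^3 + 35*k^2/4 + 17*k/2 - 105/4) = k/(k + 7)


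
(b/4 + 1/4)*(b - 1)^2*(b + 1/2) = b^4/4 - b^3/8 - 3*b^2/8 + b/8 + 1/8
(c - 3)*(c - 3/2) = c^2 - 9*c/2 + 9/2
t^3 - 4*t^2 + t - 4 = (t - 4)*(t - I)*(t + I)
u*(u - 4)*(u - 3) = u^3 - 7*u^2 + 12*u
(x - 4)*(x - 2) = x^2 - 6*x + 8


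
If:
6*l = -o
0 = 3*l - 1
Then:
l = 1/3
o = -2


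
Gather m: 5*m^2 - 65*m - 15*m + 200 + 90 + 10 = 5*m^2 - 80*m + 300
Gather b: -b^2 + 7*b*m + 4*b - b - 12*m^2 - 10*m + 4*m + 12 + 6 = -b^2 + b*(7*m + 3) - 12*m^2 - 6*m + 18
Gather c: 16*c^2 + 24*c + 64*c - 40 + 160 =16*c^2 + 88*c + 120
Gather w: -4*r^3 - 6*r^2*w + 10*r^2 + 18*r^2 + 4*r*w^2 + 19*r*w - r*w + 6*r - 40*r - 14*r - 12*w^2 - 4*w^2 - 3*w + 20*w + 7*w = -4*r^3 + 28*r^2 - 48*r + w^2*(4*r - 16) + w*(-6*r^2 + 18*r + 24)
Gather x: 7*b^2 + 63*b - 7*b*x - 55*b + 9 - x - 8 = 7*b^2 + 8*b + x*(-7*b - 1) + 1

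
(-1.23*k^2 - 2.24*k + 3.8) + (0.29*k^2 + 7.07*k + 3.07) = -0.94*k^2 + 4.83*k + 6.87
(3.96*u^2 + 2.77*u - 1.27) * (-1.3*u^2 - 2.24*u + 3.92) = -5.148*u^4 - 12.4714*u^3 + 10.9694*u^2 + 13.7032*u - 4.9784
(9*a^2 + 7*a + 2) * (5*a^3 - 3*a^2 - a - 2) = 45*a^5 + 8*a^4 - 20*a^3 - 31*a^2 - 16*a - 4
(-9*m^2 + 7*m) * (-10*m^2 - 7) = 90*m^4 - 70*m^3 + 63*m^2 - 49*m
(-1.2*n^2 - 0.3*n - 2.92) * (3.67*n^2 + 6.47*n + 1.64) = -4.404*n^4 - 8.865*n^3 - 14.6254*n^2 - 19.3844*n - 4.7888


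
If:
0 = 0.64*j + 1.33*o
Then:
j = -2.078125*o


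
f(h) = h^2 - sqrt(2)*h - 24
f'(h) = 2*h - sqrt(2)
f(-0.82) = -22.17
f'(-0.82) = -3.05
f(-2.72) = -12.75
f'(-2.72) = -6.85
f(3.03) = -19.10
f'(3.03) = 4.65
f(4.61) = -9.27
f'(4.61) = 7.81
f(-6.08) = 21.56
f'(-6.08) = -13.57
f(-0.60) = -22.79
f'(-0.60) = -2.61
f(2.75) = -20.33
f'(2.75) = 4.09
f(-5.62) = 15.53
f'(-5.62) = -12.65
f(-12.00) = 136.97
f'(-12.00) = -25.41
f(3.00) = -19.24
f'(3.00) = 4.59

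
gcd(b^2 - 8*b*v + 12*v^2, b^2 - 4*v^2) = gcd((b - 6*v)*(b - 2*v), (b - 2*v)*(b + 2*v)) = -b + 2*v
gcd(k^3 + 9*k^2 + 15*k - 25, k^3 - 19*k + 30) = k + 5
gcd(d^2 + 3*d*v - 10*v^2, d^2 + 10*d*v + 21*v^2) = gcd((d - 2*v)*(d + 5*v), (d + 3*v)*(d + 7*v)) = 1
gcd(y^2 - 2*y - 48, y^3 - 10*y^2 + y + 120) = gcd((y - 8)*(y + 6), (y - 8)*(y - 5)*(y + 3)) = y - 8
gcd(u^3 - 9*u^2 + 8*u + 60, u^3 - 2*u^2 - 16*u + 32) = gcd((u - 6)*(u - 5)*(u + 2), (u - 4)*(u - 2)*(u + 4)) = 1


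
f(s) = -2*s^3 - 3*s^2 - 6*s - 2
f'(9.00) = -546.00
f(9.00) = -1757.00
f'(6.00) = -258.00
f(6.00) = -578.00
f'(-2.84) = -37.35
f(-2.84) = 36.66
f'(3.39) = -95.29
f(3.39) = -134.73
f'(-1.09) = -6.59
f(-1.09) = 3.57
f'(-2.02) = -18.36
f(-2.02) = 14.36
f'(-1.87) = -15.76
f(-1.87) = 11.81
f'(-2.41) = -26.39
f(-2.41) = 23.03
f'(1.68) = -33.01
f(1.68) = -30.03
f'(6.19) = -273.04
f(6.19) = -628.44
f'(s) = -6*s^2 - 6*s - 6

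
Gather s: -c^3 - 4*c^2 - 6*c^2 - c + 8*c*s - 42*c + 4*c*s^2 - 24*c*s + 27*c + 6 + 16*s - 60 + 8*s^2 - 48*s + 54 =-c^3 - 10*c^2 - 16*c + s^2*(4*c + 8) + s*(-16*c - 32)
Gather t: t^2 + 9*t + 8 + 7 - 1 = t^2 + 9*t + 14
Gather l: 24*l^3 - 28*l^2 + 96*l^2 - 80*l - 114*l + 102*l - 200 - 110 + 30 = 24*l^3 + 68*l^2 - 92*l - 280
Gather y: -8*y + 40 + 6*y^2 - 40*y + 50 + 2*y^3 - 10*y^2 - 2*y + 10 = 2*y^3 - 4*y^2 - 50*y + 100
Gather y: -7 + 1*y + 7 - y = 0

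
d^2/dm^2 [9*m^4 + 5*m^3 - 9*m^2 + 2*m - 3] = 108*m^2 + 30*m - 18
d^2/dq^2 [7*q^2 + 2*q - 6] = 14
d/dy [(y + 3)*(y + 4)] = 2*y + 7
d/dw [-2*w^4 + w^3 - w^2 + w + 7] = -8*w^3 + 3*w^2 - 2*w + 1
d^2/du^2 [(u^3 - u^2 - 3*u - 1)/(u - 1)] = 2*(u^3 - 3*u^2 + 3*u - 5)/(u^3 - 3*u^2 + 3*u - 1)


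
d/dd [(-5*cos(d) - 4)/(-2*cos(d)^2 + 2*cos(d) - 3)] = (10*cos(d)^2 + 16*cos(d) - 23)*sin(d)/(2*cos(d) - cos(2*d) - 4)^2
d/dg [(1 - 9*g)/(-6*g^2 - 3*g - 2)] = 3*(-18*g^2 + 4*g + 7)/(36*g^4 + 36*g^3 + 33*g^2 + 12*g + 4)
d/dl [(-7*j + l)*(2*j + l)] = -5*j + 2*l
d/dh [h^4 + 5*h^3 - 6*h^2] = h*(4*h^2 + 15*h - 12)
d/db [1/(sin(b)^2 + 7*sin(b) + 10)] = -(2*sin(b) + 7)*cos(b)/(sin(b)^2 + 7*sin(b) + 10)^2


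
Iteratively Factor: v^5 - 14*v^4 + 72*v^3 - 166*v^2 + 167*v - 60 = (v - 3)*(v^4 - 11*v^3 + 39*v^2 - 49*v + 20) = (v - 3)*(v - 1)*(v^3 - 10*v^2 + 29*v - 20) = (v - 5)*(v - 3)*(v - 1)*(v^2 - 5*v + 4) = (v - 5)*(v - 4)*(v - 3)*(v - 1)*(v - 1)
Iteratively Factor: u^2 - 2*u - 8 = (u - 4)*(u + 2)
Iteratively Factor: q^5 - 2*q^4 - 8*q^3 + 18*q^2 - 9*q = (q)*(q^4 - 2*q^3 - 8*q^2 + 18*q - 9) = q*(q - 3)*(q^3 + q^2 - 5*q + 3) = q*(q - 3)*(q - 1)*(q^2 + 2*q - 3) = q*(q - 3)*(q - 1)^2*(q + 3)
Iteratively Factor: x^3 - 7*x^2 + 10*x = (x - 2)*(x^2 - 5*x) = x*(x - 2)*(x - 5)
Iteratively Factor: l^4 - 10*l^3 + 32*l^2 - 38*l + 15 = (l - 3)*(l^3 - 7*l^2 + 11*l - 5) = (l - 3)*(l - 1)*(l^2 - 6*l + 5) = (l - 5)*(l - 3)*(l - 1)*(l - 1)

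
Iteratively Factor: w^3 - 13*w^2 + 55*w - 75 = (w - 5)*(w^2 - 8*w + 15) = (w - 5)*(w - 3)*(w - 5)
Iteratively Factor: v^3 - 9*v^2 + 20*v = (v)*(v^2 - 9*v + 20) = v*(v - 5)*(v - 4)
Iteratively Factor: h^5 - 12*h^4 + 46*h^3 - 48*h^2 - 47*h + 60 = (h + 1)*(h^4 - 13*h^3 + 59*h^2 - 107*h + 60) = (h - 1)*(h + 1)*(h^3 - 12*h^2 + 47*h - 60) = (h - 4)*(h - 1)*(h + 1)*(h^2 - 8*h + 15) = (h - 5)*(h - 4)*(h - 1)*(h + 1)*(h - 3)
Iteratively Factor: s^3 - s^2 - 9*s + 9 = (s - 1)*(s^2 - 9) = (s - 3)*(s - 1)*(s + 3)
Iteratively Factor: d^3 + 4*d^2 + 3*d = (d + 1)*(d^2 + 3*d) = d*(d + 1)*(d + 3)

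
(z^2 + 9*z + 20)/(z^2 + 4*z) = (z + 5)/z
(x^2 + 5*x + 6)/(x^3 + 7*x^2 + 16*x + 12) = 1/(x + 2)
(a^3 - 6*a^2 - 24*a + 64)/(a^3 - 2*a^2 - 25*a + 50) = (a^2 - 4*a - 32)/(a^2 - 25)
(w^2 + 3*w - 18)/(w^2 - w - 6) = (w + 6)/(w + 2)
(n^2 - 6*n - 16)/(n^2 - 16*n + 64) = (n + 2)/(n - 8)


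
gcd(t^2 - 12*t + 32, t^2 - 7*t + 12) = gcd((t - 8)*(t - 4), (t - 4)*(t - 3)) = t - 4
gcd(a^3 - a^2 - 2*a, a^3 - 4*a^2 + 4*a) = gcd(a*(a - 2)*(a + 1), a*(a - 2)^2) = a^2 - 2*a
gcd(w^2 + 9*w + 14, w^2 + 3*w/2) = 1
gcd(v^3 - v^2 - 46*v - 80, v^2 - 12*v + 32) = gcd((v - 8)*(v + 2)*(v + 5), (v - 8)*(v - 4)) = v - 8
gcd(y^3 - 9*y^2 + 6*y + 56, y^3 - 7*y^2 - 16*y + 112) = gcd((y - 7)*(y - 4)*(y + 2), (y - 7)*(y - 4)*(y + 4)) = y^2 - 11*y + 28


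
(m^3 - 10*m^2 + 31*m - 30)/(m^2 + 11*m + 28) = (m^3 - 10*m^2 + 31*m - 30)/(m^2 + 11*m + 28)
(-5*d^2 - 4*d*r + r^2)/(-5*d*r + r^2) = (d + r)/r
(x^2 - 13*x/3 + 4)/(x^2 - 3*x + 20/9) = 3*(x - 3)/(3*x - 5)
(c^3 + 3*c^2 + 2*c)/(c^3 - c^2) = (c^2 + 3*c + 2)/(c*(c - 1))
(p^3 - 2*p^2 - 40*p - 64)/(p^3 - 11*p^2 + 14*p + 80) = (p + 4)/(p - 5)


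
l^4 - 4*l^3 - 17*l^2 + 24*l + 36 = (l - 6)*(l - 2)*(l + 1)*(l + 3)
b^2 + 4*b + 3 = (b + 1)*(b + 3)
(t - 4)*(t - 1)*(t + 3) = t^3 - 2*t^2 - 11*t + 12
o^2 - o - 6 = (o - 3)*(o + 2)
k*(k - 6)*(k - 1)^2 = k^4 - 8*k^3 + 13*k^2 - 6*k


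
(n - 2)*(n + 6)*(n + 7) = n^3 + 11*n^2 + 16*n - 84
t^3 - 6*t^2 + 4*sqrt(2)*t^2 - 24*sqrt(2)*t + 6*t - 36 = (t - 6)*(t + sqrt(2))*(t + 3*sqrt(2))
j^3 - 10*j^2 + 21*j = j*(j - 7)*(j - 3)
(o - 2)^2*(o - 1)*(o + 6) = o^4 + o^3 - 22*o^2 + 44*o - 24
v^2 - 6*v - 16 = (v - 8)*(v + 2)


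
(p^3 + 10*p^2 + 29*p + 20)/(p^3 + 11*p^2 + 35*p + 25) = (p + 4)/(p + 5)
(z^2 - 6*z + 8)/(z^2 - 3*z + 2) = (z - 4)/(z - 1)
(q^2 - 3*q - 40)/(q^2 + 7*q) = (q^2 - 3*q - 40)/(q*(q + 7))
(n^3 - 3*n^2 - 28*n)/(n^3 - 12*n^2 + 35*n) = (n + 4)/(n - 5)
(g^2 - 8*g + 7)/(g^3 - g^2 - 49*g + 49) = 1/(g + 7)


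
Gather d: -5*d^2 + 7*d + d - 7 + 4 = -5*d^2 + 8*d - 3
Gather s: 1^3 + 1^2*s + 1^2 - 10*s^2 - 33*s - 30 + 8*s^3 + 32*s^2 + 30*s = 8*s^3 + 22*s^2 - 2*s - 28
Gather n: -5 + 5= 0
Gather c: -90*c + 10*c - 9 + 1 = -80*c - 8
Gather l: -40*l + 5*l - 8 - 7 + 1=-35*l - 14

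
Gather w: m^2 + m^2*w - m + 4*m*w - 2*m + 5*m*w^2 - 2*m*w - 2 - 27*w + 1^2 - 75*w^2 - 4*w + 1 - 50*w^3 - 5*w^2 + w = m^2 - 3*m - 50*w^3 + w^2*(5*m - 80) + w*(m^2 + 2*m - 30)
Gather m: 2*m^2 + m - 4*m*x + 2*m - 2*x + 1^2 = 2*m^2 + m*(3 - 4*x) - 2*x + 1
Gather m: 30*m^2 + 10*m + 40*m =30*m^2 + 50*m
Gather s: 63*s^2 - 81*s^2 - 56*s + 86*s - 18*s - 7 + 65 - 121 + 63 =-18*s^2 + 12*s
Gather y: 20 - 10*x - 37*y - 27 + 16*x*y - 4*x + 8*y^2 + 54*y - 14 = -14*x + 8*y^2 + y*(16*x + 17) - 21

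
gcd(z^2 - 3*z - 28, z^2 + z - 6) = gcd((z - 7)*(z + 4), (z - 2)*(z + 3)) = 1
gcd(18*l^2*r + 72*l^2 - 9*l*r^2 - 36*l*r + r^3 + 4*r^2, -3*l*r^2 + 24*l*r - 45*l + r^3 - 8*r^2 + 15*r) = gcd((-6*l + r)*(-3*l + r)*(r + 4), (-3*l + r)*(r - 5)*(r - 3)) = -3*l + r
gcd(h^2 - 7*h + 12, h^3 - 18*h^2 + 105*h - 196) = h - 4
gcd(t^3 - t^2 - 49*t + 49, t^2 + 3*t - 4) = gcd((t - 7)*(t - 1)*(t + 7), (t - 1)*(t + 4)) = t - 1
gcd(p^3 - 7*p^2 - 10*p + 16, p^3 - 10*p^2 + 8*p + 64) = p^2 - 6*p - 16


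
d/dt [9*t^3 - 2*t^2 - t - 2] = 27*t^2 - 4*t - 1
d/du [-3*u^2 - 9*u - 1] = -6*u - 9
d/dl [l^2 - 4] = 2*l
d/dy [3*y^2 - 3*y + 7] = 6*y - 3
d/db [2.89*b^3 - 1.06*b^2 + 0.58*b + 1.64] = 8.67*b^2 - 2.12*b + 0.58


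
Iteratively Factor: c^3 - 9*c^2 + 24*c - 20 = (c - 2)*(c^2 - 7*c + 10) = (c - 2)^2*(c - 5)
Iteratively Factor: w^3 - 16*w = (w - 4)*(w^2 + 4*w) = w*(w - 4)*(w + 4)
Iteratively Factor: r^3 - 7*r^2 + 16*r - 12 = (r - 2)*(r^2 - 5*r + 6) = (r - 2)^2*(r - 3)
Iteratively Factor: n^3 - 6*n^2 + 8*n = (n)*(n^2 - 6*n + 8) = n*(n - 2)*(n - 4)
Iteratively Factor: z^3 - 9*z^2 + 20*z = (z)*(z^2 - 9*z + 20) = z*(z - 4)*(z - 5)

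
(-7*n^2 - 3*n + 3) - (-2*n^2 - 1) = -5*n^2 - 3*n + 4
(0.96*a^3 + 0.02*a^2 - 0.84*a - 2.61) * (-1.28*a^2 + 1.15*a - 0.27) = -1.2288*a^5 + 1.0784*a^4 + 0.839*a^3 + 2.3694*a^2 - 2.7747*a + 0.7047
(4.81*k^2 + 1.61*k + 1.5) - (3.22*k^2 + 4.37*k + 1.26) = 1.59*k^2 - 2.76*k + 0.24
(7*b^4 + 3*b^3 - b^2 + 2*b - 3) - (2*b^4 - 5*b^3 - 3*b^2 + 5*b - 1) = 5*b^4 + 8*b^3 + 2*b^2 - 3*b - 2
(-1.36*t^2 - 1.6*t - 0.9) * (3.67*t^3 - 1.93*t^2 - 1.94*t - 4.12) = -4.9912*t^5 - 3.2472*t^4 + 2.4234*t^3 + 10.4442*t^2 + 8.338*t + 3.708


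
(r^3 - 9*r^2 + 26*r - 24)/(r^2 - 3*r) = r - 6 + 8/r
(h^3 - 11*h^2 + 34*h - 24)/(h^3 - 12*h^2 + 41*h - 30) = (h - 4)/(h - 5)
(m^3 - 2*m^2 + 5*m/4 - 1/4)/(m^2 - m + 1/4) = m - 1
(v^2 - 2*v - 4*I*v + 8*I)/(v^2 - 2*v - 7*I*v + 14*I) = (v - 4*I)/(v - 7*I)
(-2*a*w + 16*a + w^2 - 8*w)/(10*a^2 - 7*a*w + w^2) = (w - 8)/(-5*a + w)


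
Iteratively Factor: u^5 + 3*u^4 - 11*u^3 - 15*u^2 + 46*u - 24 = (u - 1)*(u^4 + 4*u^3 - 7*u^2 - 22*u + 24) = (u - 1)*(u + 4)*(u^3 - 7*u + 6) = (u - 1)^2*(u + 4)*(u^2 + u - 6) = (u - 2)*(u - 1)^2*(u + 4)*(u + 3)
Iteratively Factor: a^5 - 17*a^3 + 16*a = (a - 1)*(a^4 + a^3 - 16*a^2 - 16*a) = (a - 1)*(a + 4)*(a^3 - 3*a^2 - 4*a) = a*(a - 1)*(a + 4)*(a^2 - 3*a - 4) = a*(a - 1)*(a + 1)*(a + 4)*(a - 4)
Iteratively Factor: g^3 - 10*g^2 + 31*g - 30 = (g - 2)*(g^2 - 8*g + 15) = (g - 3)*(g - 2)*(g - 5)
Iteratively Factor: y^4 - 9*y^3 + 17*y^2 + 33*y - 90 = (y + 2)*(y^3 - 11*y^2 + 39*y - 45) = (y - 3)*(y + 2)*(y^2 - 8*y + 15) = (y - 3)^2*(y + 2)*(y - 5)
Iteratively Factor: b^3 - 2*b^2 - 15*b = (b + 3)*(b^2 - 5*b) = b*(b + 3)*(b - 5)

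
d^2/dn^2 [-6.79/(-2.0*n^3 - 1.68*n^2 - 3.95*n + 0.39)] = (-(81.48*n + 22.8144)*(2.0*n^3 + 1.68*n^2 + 3.95*n - 0.39) + 6.79*(6.0*n^2 + 3.36*n + 3.95)*(12.0*n^2 + 6.72*n + 7.9))/(2.0*n^3 + 1.68*n^2 + 3.95*n - 0.39)^3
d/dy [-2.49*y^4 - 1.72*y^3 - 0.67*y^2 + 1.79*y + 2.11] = -9.96*y^3 - 5.16*y^2 - 1.34*y + 1.79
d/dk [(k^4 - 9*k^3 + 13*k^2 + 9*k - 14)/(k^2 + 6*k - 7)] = (2*k^3 + 13*k^2 - 112*k + 21)/(k^2 + 14*k + 49)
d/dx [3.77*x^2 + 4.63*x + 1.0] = 7.54*x + 4.63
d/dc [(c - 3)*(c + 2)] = 2*c - 1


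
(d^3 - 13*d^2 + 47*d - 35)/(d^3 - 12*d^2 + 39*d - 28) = (d - 5)/(d - 4)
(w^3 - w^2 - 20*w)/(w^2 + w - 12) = w*(w - 5)/(w - 3)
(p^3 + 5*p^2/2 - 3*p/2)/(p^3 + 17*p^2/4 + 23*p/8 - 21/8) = 4*p/(4*p + 7)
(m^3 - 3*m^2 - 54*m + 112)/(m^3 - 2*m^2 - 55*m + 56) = (m - 2)/(m - 1)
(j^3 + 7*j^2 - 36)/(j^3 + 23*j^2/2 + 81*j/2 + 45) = 2*(j - 2)/(2*j + 5)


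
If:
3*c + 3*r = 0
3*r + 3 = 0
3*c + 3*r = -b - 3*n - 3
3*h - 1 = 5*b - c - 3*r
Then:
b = -3*n - 3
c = 1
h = -5*n - 4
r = -1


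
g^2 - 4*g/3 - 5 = (g - 3)*(g + 5/3)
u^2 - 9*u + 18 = (u - 6)*(u - 3)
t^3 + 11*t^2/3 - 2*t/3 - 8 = (t - 4/3)*(t + 2)*(t + 3)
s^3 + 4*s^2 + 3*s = s*(s + 1)*(s + 3)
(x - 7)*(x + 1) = x^2 - 6*x - 7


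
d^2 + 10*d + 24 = (d + 4)*(d + 6)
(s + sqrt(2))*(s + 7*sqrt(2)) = s^2 + 8*sqrt(2)*s + 14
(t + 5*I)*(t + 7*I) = t^2 + 12*I*t - 35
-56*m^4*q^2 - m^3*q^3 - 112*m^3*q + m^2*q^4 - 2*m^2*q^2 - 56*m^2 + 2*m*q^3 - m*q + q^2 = (-8*m + q)*(7*m + q)*(m*q + 1)^2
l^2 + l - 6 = (l - 2)*(l + 3)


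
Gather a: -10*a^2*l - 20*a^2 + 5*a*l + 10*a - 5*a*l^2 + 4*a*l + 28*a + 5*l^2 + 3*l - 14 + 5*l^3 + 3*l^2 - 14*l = a^2*(-10*l - 20) + a*(-5*l^2 + 9*l + 38) + 5*l^3 + 8*l^2 - 11*l - 14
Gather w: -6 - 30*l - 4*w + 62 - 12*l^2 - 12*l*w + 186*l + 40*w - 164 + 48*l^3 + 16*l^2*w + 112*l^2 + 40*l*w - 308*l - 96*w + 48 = 48*l^3 + 100*l^2 - 152*l + w*(16*l^2 + 28*l - 60) - 60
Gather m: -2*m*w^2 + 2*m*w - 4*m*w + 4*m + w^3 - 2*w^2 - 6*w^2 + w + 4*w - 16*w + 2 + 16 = m*(-2*w^2 - 2*w + 4) + w^3 - 8*w^2 - 11*w + 18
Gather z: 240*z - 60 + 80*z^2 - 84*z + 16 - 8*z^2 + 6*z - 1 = 72*z^2 + 162*z - 45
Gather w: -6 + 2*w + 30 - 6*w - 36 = -4*w - 12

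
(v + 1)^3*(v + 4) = v^4 + 7*v^3 + 15*v^2 + 13*v + 4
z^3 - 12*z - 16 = (z - 4)*(z + 2)^2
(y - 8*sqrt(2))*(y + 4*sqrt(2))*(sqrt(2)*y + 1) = sqrt(2)*y^3 - 7*y^2 - 68*sqrt(2)*y - 64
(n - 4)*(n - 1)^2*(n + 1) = n^4 - 5*n^3 + 3*n^2 + 5*n - 4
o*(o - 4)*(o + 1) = o^3 - 3*o^2 - 4*o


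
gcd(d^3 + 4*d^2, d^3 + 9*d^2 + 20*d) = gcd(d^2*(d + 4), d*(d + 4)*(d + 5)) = d^2 + 4*d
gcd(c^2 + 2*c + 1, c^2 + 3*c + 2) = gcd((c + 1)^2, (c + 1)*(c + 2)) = c + 1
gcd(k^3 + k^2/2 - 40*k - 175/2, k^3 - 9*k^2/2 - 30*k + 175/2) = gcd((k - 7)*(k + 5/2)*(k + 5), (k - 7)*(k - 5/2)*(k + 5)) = k^2 - 2*k - 35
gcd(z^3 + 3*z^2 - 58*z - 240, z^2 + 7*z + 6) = z + 6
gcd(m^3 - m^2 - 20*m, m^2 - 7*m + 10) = m - 5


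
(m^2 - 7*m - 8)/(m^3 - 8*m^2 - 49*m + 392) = (m + 1)/(m^2 - 49)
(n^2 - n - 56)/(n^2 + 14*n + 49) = (n - 8)/(n + 7)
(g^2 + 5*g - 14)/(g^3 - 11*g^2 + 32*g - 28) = (g + 7)/(g^2 - 9*g + 14)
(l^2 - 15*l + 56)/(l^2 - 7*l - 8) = (l - 7)/(l + 1)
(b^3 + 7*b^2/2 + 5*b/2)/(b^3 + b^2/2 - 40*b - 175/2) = b*(b + 1)/(b^2 - 2*b - 35)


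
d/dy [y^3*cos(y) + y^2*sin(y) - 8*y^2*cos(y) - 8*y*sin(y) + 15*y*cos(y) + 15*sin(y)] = -y^3*sin(y) + 8*y^2*sin(y) + 4*y^2*cos(y) - 13*y*sin(y) - 24*y*cos(y) - 8*sin(y) + 30*cos(y)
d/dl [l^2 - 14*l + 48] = 2*l - 14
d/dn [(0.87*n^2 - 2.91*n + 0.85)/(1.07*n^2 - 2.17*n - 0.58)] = (1.2258*n^2 - 2.8282*n + 3.5323)/(1.1449*n^4 - 4.6438*n^3 + 3.4677*n^2 + 2.5172*n + 0.3364)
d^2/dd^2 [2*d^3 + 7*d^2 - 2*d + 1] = 12*d + 14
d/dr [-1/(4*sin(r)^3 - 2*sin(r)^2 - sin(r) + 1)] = (12*sin(r)^2 - 4*sin(r) - 1)*cos(r)/(2*sin(r) - sin(3*r) + cos(2*r))^2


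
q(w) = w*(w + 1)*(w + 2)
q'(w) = w*(w + 1) + w*(w + 2) + (w + 1)*(w + 2)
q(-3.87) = -20.77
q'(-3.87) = 23.71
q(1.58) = 14.59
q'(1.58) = 18.97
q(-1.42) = 0.35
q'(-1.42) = -0.47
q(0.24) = 0.67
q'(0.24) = 3.61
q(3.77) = 103.76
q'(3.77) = 67.26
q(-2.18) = -0.46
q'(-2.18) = 3.18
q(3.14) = 66.82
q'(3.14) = 50.42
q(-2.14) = -0.34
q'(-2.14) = 2.90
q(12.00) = 2184.00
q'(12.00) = 506.00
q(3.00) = 60.00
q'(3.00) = 47.00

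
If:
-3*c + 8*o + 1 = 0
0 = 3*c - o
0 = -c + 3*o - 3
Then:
No Solution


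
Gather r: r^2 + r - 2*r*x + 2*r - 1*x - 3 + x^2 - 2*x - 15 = r^2 + r*(3 - 2*x) + x^2 - 3*x - 18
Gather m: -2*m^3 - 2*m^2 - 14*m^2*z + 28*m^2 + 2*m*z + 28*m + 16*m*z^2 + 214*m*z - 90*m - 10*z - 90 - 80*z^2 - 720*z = -2*m^3 + m^2*(26 - 14*z) + m*(16*z^2 + 216*z - 62) - 80*z^2 - 730*z - 90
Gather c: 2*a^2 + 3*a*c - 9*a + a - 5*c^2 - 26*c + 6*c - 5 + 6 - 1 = 2*a^2 - 8*a - 5*c^2 + c*(3*a - 20)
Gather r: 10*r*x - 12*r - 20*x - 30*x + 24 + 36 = r*(10*x - 12) - 50*x + 60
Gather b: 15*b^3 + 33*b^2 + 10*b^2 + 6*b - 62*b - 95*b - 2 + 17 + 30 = 15*b^3 + 43*b^2 - 151*b + 45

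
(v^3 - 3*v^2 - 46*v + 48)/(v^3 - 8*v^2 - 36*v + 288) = (v - 1)/(v - 6)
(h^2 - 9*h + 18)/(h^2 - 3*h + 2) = (h^2 - 9*h + 18)/(h^2 - 3*h + 2)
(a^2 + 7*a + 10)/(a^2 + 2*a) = (a + 5)/a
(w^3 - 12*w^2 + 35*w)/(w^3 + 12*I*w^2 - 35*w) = (w^2 - 12*w + 35)/(w^2 + 12*I*w - 35)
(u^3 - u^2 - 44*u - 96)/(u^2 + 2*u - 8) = (u^2 - 5*u - 24)/(u - 2)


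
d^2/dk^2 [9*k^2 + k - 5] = 18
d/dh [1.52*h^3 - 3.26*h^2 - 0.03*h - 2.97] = 4.56*h^2 - 6.52*h - 0.03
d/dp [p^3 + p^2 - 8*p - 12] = 3*p^2 + 2*p - 8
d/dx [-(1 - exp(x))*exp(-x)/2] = exp(-x)/2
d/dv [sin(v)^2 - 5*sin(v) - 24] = (2*sin(v) - 5)*cos(v)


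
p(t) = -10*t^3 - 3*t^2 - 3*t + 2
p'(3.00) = -291.00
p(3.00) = -304.00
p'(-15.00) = -6663.00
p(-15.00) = 33122.00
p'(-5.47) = -867.81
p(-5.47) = 1565.32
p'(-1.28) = -44.47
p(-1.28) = 21.90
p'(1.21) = -54.18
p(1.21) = -23.74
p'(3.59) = -411.18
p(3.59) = -510.12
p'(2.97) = -285.45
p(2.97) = -295.35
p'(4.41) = -612.90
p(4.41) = -927.24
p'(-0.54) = -8.51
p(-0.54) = 4.32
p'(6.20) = -1193.40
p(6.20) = -2515.20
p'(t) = -30*t^2 - 6*t - 3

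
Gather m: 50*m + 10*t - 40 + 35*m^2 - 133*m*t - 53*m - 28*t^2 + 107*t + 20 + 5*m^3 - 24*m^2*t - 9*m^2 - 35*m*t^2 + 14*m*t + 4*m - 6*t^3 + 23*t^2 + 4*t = 5*m^3 + m^2*(26 - 24*t) + m*(-35*t^2 - 119*t + 1) - 6*t^3 - 5*t^2 + 121*t - 20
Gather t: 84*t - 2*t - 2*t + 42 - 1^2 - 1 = 80*t + 40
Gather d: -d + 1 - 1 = -d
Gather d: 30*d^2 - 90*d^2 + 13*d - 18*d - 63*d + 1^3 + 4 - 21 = -60*d^2 - 68*d - 16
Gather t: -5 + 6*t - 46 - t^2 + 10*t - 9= -t^2 + 16*t - 60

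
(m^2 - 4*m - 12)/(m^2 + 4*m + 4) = (m - 6)/(m + 2)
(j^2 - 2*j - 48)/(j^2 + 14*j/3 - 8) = 3*(j - 8)/(3*j - 4)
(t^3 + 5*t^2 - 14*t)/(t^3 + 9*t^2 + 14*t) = (t - 2)/(t + 2)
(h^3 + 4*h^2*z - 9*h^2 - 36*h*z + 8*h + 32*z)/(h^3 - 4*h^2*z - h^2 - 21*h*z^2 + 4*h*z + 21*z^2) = (-h^2 - 4*h*z + 8*h + 32*z)/(-h^2 + 4*h*z + 21*z^2)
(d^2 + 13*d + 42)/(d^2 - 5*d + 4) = (d^2 + 13*d + 42)/(d^2 - 5*d + 4)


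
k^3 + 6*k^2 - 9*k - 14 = (k - 2)*(k + 1)*(k + 7)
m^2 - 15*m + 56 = (m - 8)*(m - 7)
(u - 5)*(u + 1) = u^2 - 4*u - 5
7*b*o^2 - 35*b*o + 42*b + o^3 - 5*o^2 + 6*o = (7*b + o)*(o - 3)*(o - 2)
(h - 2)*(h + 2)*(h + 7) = h^3 + 7*h^2 - 4*h - 28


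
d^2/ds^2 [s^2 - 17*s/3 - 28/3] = 2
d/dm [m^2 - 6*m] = 2*m - 6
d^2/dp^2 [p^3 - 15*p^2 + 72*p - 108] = 6*p - 30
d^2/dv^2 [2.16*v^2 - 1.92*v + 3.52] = 4.32000000000000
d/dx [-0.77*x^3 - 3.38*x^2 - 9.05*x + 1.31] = -2.31*x^2 - 6.76*x - 9.05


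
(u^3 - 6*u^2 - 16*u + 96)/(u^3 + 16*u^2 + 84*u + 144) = (u^2 - 10*u + 24)/(u^2 + 12*u + 36)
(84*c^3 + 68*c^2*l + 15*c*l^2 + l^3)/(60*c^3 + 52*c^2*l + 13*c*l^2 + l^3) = (7*c + l)/(5*c + l)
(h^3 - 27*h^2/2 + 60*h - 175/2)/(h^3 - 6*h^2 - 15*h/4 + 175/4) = 2*(h - 5)/(2*h + 5)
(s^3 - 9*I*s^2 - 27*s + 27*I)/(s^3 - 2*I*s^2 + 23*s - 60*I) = (s^2 - 6*I*s - 9)/(s^2 + I*s + 20)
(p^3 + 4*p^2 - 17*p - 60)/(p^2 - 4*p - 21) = (p^2 + p - 20)/(p - 7)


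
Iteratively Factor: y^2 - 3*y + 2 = (y - 2)*(y - 1)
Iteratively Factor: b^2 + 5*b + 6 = (b + 2)*(b + 3)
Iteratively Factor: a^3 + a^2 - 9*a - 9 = (a - 3)*(a^2 + 4*a + 3) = (a - 3)*(a + 1)*(a + 3)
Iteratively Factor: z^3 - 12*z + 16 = (z - 2)*(z^2 + 2*z - 8) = (z - 2)*(z + 4)*(z - 2)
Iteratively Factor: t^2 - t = (t - 1)*(t)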